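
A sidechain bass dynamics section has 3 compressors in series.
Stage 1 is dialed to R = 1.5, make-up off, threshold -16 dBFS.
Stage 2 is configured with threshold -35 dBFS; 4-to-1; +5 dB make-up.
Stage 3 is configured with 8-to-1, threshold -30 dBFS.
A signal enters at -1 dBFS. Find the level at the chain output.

Stage 1: overshoot 15 dB → 15/1.5 = 10 dB → -6 dBFS.
Stage 2: 29 dB above -35 dBFS, reduced 4:1 to 7.25 dB above → -27.75 dBFS; +5 dB make-up → -22.75 dBFS.
Stage 3: overshoot 7.25 dB → 7.25/8 = 0.90625 dB → -29.09375 dBFS.

-29.09375 dBFS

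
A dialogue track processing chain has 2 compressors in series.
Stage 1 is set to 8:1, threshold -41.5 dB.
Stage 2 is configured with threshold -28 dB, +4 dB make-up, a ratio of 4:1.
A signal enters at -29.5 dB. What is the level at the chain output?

-36 dB

Stage 1: overshoot 12 dB → 12/8 = 1.5 dB → -40 dB.
Stage 2: below threshold (-40 ≤ -28); passes unchanged; make-up brings it to -36 dB.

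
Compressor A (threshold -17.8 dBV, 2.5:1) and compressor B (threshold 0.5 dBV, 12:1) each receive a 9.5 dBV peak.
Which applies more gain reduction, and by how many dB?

A: 27.3 dB over, compressed to 10.92 dB over, so 16.38 dB of GR.
B: 9 dB over, compressed to 0.75 dB over, so 8.25 dB of GR.
A reduces 8.13 dB more.

A, by 8.13 dB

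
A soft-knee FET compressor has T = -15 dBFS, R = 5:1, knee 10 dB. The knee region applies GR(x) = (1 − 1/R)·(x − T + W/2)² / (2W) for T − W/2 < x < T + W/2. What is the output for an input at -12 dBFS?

-14.56 dBFS

x − T + W/2 = -12 − (-15) + 5 = 8.
GR = (1 − 1/5) × 8² / 20 = 0.8 × 64 / 20 = 2.56 dB.
Output = -12 − 2.56 = -14.56 dBFS.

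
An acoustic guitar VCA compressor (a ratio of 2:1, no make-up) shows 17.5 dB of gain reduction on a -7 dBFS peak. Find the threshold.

Input is 35 dB above T (since output overshoot × R = input overshoot: (-24.5 − T)·2 = -7 − T gives T = -42 dBFS).
Check: -42 + (-7 − (-42))/2 = -42 + 17.5 = -24.5 dBFS. ✓

-42 dBFS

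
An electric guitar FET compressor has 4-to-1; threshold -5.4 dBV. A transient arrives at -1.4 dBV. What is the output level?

-4.4 dBV

The input is 4 dB above the -5.4 dBV threshold.
4:1 compression reduces that to 4/4 = 1 dB over.
That puts the output at -4.4 dBV.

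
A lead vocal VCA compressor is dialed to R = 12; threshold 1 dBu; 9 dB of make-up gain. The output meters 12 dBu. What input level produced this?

25 dBu

Stripping the +9 dB make-up gives 3 dBu at the gain stage.
The compressed level sits 3 − 1 = 2 dB over threshold.
Input overshoot = R × output overshoot = 24 dB → input = 1 + 24 = 25 dBu.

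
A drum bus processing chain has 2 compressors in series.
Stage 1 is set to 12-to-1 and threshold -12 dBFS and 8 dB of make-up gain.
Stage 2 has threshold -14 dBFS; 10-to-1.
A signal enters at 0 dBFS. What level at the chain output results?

-12.9 dBFS

Stage 1: overshoot 12 dB → 12/12 = 1 dB → -11 dBFS; +8 dB make-up → -3 dBFS.
Stage 2: overshoot 11 dB → 11/10 = 1.1 dB → -12.9 dBFS.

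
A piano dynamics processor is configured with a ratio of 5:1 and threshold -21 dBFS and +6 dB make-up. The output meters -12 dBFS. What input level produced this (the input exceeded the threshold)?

-6 dBFS

Remove make-up: -12 − 6 = -18 dBFS.
That's 3 dB above the -21 dBFS threshold.
Undo the ratio: input overshoot = 3 × 5 = 15 dB, giving input = -6 dBFS.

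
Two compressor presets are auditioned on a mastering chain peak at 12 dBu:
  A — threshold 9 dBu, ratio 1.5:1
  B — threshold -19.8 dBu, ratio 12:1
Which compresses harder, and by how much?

A: overshoot 3 dB → output overshoot 2 dB → GR 1 dB.
B: overshoot 31.8 dB → output overshoot 2.65 dB → GR 29.15 dB.
B reduces 28.15 dB more.

B, by 28.15 dB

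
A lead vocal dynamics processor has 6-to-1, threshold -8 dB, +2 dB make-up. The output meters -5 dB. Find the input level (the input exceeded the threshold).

-2 dB

Stripping the +2 dB make-up gives -7 dB at the gain stage.
The compressed level sits -7 − (-8) = 1 dB over threshold.
Input overshoot = R × output overshoot = 6 dB → input = -8 + 6 = -2 dB.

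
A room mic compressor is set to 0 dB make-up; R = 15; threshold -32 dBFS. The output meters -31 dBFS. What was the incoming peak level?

-17 dBFS

The compressed level sits -31 − (-32) = 1 dB over threshold.
Undo the ratio: input overshoot = 1 × 15 = 15 dB, giving input = -17 dBFS.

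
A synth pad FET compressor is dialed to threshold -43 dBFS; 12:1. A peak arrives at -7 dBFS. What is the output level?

The input is 36 dB above the -43 dBFS threshold.
The 36 dB excess becomes 3 dB after 12:1 reduction.
So the level is -43 + 3 = -40 dBFS.

-40 dBFS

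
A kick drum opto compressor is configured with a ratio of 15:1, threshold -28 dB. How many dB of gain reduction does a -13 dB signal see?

The signal is 15 dB above threshold.
At 15:1, output sits 15/15 = 1 dB above threshold.
GR = overshoot in − overshoot out = 15 − 1 = 14 dB.

14 dB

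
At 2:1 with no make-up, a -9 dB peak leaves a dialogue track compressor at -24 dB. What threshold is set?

-39 dB

Input is 30 dB above T (since output overshoot × R = input overshoot: (-24 − T)·2 = -9 − T gives T = -39 dB).
Check: -39 + (-9 − (-39))/2 = -39 + 15 = -24 dB. ✓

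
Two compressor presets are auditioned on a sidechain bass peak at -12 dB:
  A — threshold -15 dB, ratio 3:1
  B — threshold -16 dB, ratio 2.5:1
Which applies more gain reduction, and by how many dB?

B, by 0.4 dB

A: GR = 3 − 3/3 = 2 dB.
B: GR = 4 − 4/2.5 = 2.4 dB.
B applies 0.4 dB more gain reduction.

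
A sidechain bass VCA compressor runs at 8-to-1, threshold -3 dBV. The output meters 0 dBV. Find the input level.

21 dBV

Post-compression overshoot = 0 − (-3) = 3 dB.
Before 8:1 compression the overshoot was 3 × 8 = 24 dB, so input = -3 + 24 = 21 dBV.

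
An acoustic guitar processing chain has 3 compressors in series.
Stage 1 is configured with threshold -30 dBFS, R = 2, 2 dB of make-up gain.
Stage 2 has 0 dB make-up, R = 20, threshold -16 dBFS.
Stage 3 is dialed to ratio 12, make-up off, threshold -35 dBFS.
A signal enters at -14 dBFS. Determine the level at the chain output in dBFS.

Stage 1: overshoot 16 dB → 16/2 = 8 dB → -22 dBFS; +2 dB make-up → -20 dBFS.
Stage 2: -20 dBFS ≤ -16 dBFS, so stage 2 doesn't engage; output -20 dBFS.
Stage 3: 15 dB above -35 dBFS, reduced 12:1 to 1.25 dB above → -33.75 dBFS.

-33.75 dBFS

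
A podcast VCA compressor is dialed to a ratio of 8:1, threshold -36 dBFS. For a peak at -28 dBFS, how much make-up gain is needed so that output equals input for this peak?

Without make-up, output = threshold + overshoot/8 = -36 + 1 = -35 dBFS.
Gap to target: 7 dB.

7 dB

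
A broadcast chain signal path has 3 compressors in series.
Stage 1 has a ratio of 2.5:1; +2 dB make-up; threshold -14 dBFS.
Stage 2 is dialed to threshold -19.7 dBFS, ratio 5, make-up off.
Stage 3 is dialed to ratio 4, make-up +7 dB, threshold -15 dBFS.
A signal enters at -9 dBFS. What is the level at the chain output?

Stage 1: 5 dB above -14 dBFS, reduced 2.5:1 to 2 dB above → -12 dBFS; +2 dB make-up → -10 dBFS.
Stage 2: overshoot 9.7 dB → 9.7/5 = 1.94 dB → -17.76 dBFS.
Stage 3: below threshold (-17.76 ≤ -15); passes unchanged; make-up brings it to -10.76 dBFS.

-10.76 dBFS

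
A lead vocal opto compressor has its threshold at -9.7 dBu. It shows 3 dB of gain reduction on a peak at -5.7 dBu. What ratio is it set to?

Input overshoot = -5.7 − (-9.7) = 4 dB.
Output overshoot = 4 − 3 = 1 dB.
Ratio = input overshoot / output overshoot = 4 / 1 = 4.

4:1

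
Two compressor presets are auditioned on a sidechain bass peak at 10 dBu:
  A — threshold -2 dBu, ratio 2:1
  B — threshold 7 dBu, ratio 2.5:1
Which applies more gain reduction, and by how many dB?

A: 12 dB over, compressed to 6 dB over, so 6 dB of GR.
B: 3 dB over, compressed to 1.2 dB over, so 1.8 dB of GR.
Difference: 4.2 dB in favour of A.

A, by 4.2 dB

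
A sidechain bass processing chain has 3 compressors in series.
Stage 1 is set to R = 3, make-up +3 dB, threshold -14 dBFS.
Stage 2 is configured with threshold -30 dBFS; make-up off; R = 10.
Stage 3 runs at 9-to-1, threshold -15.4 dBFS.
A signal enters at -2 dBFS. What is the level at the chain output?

-27.7 dBFS

Stage 1: -2 dBFS is 12 dB over -14 dBFS; at 3:1 that becomes 4 dB over, giving -10 dBFS; +3 dB make-up → -7 dBFS.
Stage 2: 23 dB above -30 dBFS, reduced 10:1 to 2.3 dB above → -27.7 dBFS.
Stage 3: -27.7 dBFS is at or below the -15.4 dBFS threshold — no compression; output -27.7 dBFS.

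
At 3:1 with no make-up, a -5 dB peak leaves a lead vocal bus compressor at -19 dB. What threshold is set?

-26 dB

Gain reduction = -5 − (-19) = 14 dB; output overshoot = GR / (R − 1) = 14 / 2 = 7 dB.
Threshold = output − output overshoot = -19 − 7 = -26 dB.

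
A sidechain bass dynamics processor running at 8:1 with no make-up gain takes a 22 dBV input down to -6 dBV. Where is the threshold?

Gain reduction = 22 − (-6) = 28 dB; output overshoot = GR / (R − 1) = 28 / 7 = 4 dB.
Threshold = output − output overshoot = -6 − 4 = -10 dBV.

-10 dBV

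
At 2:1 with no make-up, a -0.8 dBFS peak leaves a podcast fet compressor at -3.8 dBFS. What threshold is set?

Gain reduction = -0.8 − (-3.8) = 3 dB; output overshoot = GR / (R − 1) = 3 / 1 = 3 dB.
Threshold = output − output overshoot = -3.8 − 3 = -6.8 dBFS.

-6.8 dBFS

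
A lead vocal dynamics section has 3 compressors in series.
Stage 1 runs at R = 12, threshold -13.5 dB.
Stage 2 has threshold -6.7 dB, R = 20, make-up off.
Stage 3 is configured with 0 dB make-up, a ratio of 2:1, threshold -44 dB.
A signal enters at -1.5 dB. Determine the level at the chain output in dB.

-28.25 dB

Stage 1: 12 dB above -13.5 dB, reduced 12:1 to 1 dB above → -12.5 dB.
Stage 2: below threshold (-12.5 ≤ -6.7); passes unchanged; output -12.5 dB.
Stage 3: -12.5 dB is 31.5 dB over -44 dB; at 2:1 that becomes 15.75 dB over, giving -28.25 dB.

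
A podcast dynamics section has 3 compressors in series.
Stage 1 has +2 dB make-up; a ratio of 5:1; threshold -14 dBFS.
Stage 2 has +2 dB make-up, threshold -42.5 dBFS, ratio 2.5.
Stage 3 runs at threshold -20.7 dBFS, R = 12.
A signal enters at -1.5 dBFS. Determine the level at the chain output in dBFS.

Stage 1: overshoot 12.5 dB → 12.5/5 = 2.5 dB → -11.5 dBFS; +2 dB make-up → -9.5 dBFS.
Stage 2: overshoot 33 dB → 33/2.5 = 13.2 dB → -29.3 dBFS; +2 dB make-up → -27.3 dBFS.
Stage 3: below threshold (-27.3 ≤ -20.7); passes unchanged; output -27.3 dBFS.

-27.3 dBFS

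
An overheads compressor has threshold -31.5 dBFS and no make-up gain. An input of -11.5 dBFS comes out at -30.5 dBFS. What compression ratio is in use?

Input overshoot = -11.5 − (-31.5) = 20 dB; output overshoot = -30.5 − (-31.5) = 1 dB.
Ratio = 20 / 1 = 20.

20:1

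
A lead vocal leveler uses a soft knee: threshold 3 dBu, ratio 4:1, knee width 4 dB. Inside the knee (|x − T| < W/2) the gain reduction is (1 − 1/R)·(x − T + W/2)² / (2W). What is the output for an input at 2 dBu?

1.90625 dBu

x − T + W/2 = 2 − 3 + 2 = 1.
GR = (1 − 1/4) × 1² / 8 = 0.75 × 1 / 8 = 0.09375 dB.
Output = 2 − 0.09375 = 1.90625 dBu.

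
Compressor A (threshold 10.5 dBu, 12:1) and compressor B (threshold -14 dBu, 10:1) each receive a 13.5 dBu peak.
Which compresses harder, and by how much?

A: overshoot 3 dB → output overshoot 0.25 dB → GR 2.75 dB.
B: overshoot 27.5 dB → output overshoot 2.75 dB → GR 24.75 dB.
Difference: 22 dB in favour of B.

B, by 22 dB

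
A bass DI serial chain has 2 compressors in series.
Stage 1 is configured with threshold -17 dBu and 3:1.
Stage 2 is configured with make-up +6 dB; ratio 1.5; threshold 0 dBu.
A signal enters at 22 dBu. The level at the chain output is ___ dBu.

2 dBu

Stage 1: overshoot 39 dB → 39/3 = 13 dB → -4 dBu.
Stage 2: -4 dBu is at or below the 0 dBu threshold — no compression; make-up brings it to 2 dBu.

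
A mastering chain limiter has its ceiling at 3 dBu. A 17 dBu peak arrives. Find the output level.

A brickwall limiter is an ∞:1 compressor: any input above the ceiling is clamped to 3 dBu.

3 dBu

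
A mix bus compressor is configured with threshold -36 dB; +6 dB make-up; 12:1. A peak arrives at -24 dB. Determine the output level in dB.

Overshoot: -24 − (-36) = 12 dB.
At 12:1 the overshoot is divided by 12, leaving 1 dB above threshold.
That puts the output at -35 dB; make-up adds 6 dB, giving -29 dB.

-29 dB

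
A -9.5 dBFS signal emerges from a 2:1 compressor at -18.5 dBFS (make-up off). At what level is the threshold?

-27.5 dBFS

Let T be the threshold. Output overshoot = (input overshoot)/R, so -18.5 − T = (-9.5 − T)/2.
2·(-18.5 − T) = -9.5 − T → 1·T = -37 − (-9.5) = -27.5.
T = -27.5/1 = -27.5 dBFS.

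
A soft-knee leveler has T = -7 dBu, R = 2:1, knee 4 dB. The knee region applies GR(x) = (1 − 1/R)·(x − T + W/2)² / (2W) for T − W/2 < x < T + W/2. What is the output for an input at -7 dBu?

x − T + W/2 = -7 − (-7) + 2 = 2.
GR = (1 − 1/2) × 2² / 8 = 0.5 × 4 / 8 = 0.25 dB.
Output = -7 − 0.25 = -7.25 dBu.

-7.25 dBu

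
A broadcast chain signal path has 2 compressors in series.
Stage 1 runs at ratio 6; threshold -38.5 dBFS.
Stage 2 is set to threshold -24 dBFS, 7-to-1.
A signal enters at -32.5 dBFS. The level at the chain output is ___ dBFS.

Stage 1: -32.5 dBFS is 6 dB over -38.5 dBFS; at 6:1 that becomes 1 dB over, giving -37.5 dBFS.
Stage 2: -37.5 dBFS is at or below the -24 dBFS threshold — no compression; output -37.5 dBFS.

-37.5 dBFS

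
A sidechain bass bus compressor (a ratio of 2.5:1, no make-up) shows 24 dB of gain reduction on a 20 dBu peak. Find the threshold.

-20 dBu

Let T be the threshold. Output overshoot = (input overshoot)/R, so -4 − T = (20 − T)/2.5.
2.5·(-4 − T) = 20 − T → 1.5·T = -10 − 20 = -30.
T = -30/1.5 = -20 dBu.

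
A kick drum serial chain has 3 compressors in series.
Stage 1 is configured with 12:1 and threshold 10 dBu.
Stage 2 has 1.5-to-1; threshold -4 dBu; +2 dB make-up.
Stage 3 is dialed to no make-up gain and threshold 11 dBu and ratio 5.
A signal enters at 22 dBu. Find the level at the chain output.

Stage 1: overshoot 12 dB → 12/12 = 1 dB → 11 dBu.
Stage 2: overshoot 15 dB → 15/1.5 = 10 dB → 6 dBu; +2 dB make-up → 8 dBu.
Stage 3: 8 dBu ≤ 11 dBu, so stage 3 doesn't engage; output 8 dBu.

8 dBu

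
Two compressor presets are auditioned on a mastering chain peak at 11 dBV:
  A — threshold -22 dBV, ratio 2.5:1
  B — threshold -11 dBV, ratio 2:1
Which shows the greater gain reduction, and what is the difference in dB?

A: overshoot 33 dB → output overshoot 13.2 dB → GR 19.8 dB.
B: overshoot 22 dB → output overshoot 11 dB → GR 11 dB.
A applies 8.8 dB more gain reduction.

A, by 8.8 dB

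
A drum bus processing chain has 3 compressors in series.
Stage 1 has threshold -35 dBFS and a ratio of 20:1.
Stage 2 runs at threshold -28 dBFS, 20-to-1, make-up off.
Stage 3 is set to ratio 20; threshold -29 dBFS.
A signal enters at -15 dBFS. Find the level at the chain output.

-34 dBFS

Stage 1: 20 dB above -35 dBFS, reduced 20:1 to 1 dB above → -34 dBFS.
Stage 2: -34 dBFS is at or below the -28 dBFS threshold — no compression; output -34 dBFS.
Stage 3: -34 dBFS is at or below the -29 dBFS threshold — no compression; output -34 dBFS.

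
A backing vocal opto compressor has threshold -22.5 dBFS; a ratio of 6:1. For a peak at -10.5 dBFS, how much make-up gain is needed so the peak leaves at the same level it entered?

Without make-up, output = threshold + overshoot/6 = -22.5 + 2 = -20.5 dBFS.
Gap to target: 10 dB.

10 dB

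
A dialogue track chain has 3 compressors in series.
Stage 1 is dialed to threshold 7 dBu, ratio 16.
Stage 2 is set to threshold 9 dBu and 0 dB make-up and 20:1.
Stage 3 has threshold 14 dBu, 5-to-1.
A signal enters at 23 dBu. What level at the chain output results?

8 dBu

Stage 1: 23 dBu is 16 dB over 7 dBu; at 16:1 that becomes 1 dB over, giving 8 dBu.
Stage 2: 8 dBu ≤ 9 dBu, so stage 2 doesn't engage; output 8 dBu.
Stage 3: 8 dBu is at or below the 14 dBu threshold — no compression; output 8 dBu.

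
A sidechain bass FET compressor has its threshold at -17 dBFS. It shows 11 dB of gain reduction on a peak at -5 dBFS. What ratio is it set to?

12:1

Input overshoot = -5 − (-17) = 12 dB.
Output overshoot = 12 − 11 = 1 dB.
Ratio = input overshoot / output overshoot = 12 / 1 = 12.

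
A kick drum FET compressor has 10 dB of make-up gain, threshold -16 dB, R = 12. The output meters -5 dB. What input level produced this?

Stripping the +10 dB make-up gives -15 dB at the gain stage.
That's 1 dB above the -16 dB threshold.
Before 12:1 compression the overshoot was 1 × 12 = 12 dB, so input = -16 + 12 = -4 dB.

-4 dB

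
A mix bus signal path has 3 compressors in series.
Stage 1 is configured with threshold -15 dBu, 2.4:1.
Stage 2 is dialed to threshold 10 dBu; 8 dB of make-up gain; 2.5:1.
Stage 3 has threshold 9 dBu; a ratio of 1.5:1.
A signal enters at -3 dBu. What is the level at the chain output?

Stage 1: overshoot 12 dB → 12/2.4 = 5 dB → -10 dBu.
Stage 2: below threshold (-10 ≤ 10); passes unchanged; make-up brings it to -2 dBu.
Stage 3: below threshold (-2 ≤ 9); passes unchanged; output -2 dBu.

-2 dBu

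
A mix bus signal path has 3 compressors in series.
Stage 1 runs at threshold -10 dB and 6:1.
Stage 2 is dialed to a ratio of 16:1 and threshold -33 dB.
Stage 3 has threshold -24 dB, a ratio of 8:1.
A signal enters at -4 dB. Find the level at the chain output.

-31.5 dB

Stage 1: -4 dB is 6 dB over -10 dB; at 6:1 that becomes 1 dB over, giving -9 dB.
Stage 2: overshoot 24 dB → 24/16 = 1.5 dB → -31.5 dB.
Stage 3: below threshold (-31.5 ≤ -24); passes unchanged; output -31.5 dB.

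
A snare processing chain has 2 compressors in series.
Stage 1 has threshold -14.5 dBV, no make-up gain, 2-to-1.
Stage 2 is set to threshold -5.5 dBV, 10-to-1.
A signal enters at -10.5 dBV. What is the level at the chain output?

Stage 1: -10.5 dBV is 4 dB over -14.5 dBV; at 2:1 that becomes 2 dB over, giving -12.5 dBV.
Stage 2: -12.5 dBV ≤ -5.5 dBV, so stage 2 doesn't engage; output -12.5 dBV.

-12.5 dBV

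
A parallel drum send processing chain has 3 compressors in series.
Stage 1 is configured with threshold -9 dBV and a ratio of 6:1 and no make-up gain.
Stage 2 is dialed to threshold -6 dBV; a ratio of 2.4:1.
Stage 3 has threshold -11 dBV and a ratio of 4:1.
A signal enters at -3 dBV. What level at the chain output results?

Stage 1: 6 dB above -9 dBV, reduced 6:1 to 1 dB above → -8 dBV.
Stage 2: -8 dBV is at or below the -6 dBV threshold — no compression; output -8 dBV.
Stage 3: overshoot 3 dB → 3/4 = 0.75 dB → -10.25 dBV.

-10.25 dBV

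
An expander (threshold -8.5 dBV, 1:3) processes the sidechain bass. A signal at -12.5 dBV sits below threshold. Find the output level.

-20.5 dBV

Below threshold, a 1:3 expander applies gain = (3−1)×(T − x) of attenuation.
(3−1) × 4 = 8 dB, so output = -12.5 − 8 = -20.5 dBV.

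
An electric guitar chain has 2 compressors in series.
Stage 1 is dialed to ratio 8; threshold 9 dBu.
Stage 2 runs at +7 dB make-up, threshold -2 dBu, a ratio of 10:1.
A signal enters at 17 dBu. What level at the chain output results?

Stage 1: overshoot 8 dB → 8/8 = 1 dB → 10 dBu.
Stage 2: 12 dB above -2 dBu, reduced 10:1 to 1.2 dB above → -0.8 dBu; +7 dB make-up → 6.2 dBu.

6.2 dBu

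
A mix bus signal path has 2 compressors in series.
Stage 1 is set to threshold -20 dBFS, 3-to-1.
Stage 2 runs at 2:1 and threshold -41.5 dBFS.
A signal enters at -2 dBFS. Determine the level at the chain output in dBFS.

Stage 1: overshoot 18 dB → 18/3 = 6 dB → -14 dBFS.
Stage 2: -14 dBFS is 27.5 dB over -41.5 dBFS; at 2:1 that becomes 13.75 dB over, giving -27.75 dBFS.

-27.75 dBFS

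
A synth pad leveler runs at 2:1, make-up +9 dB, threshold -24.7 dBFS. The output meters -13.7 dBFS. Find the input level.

-20.7 dBFS

Stripping the +9 dB make-up gives -22.7 dBFS at the gain stage.
The compressed level sits -22.7 − (-24.7) = 2 dB over threshold.
Undo the ratio: input overshoot = 2 × 2 = 4 dB, giving input = -20.7 dBFS.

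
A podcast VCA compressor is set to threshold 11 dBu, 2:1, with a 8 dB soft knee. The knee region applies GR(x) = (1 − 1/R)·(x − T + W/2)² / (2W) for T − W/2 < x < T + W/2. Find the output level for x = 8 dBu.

x − T + W/2 = 8 − 11 + 4 = 1.
GR = (1 − 1/2) × 1² / 16 = 0.5 × 1 / 16 = 0.03125 dB.
Output = 8 − 0.03125 = 7.96875 dBu.

7.96875 dBu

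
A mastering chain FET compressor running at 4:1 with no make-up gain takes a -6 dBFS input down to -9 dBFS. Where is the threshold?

Let T be the threshold. Output overshoot = (input overshoot)/R, so -9 − T = (-6 − T)/4.
4·(-9 − T) = -6 − T → 3·T = -36 − (-6) = -30.
T = -30/3 = -10 dBFS.

-10 dBFS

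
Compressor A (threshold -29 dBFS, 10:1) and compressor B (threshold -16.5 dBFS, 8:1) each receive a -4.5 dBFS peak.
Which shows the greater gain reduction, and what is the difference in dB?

A: overshoot 24.5 dB → output overshoot 2.45 dB → GR 22.05 dB.
B: overshoot 12 dB → output overshoot 1.5 dB → GR 10.5 dB.
A applies 11.55 dB more gain reduction.

A, by 11.55 dB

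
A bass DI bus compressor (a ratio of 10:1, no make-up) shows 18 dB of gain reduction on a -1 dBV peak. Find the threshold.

-21 dBV

Let T be the threshold. Output overshoot = (input overshoot)/R, so -19 − T = (-1 − T)/10.
10·(-19 − T) = -1 − T → 9·T = -190 − (-1) = -189.
T = -189/9 = -21 dBV.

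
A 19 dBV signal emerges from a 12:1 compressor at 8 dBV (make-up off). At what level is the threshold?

7 dBV

Gain reduction = 19 − 8 = 11 dB; output overshoot = GR / (R − 1) = 11 / 11 = 1 dB.
Threshold = output − output overshoot = 8 − 1 = 7 dBV.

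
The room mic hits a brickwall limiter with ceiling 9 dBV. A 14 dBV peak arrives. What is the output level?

The limiter clamps the peak to its 9 dBV ceiling.

9 dBV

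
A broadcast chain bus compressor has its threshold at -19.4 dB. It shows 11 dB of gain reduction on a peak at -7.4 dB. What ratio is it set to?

Input overshoot = -7.4 − (-19.4) = 12 dB.
Output overshoot = 12 − 11 = 1 dB.
Ratio = input overshoot / output overshoot = 12 / 1 = 12.

12:1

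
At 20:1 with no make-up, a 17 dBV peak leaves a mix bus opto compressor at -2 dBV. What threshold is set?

Let T be the threshold. Output overshoot = (input overshoot)/R, so -2 − T = (17 − T)/20.
20·(-2 − T) = 17 − T → 19·T = -40 − 17 = -57.
T = -57/19 = -3 dBV.

-3 dBV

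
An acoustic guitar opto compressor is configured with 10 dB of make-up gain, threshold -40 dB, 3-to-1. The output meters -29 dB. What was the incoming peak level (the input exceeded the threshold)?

Before make-up, the level was -29 − 10 = -39 dB.
That's 1 dB above the -40 dB threshold.
Undo the ratio: input overshoot = 1 × 3 = 3 dB, giving input = -37 dB.

-37 dB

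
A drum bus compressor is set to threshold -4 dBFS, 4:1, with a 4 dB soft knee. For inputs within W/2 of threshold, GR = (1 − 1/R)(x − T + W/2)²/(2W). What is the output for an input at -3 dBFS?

x − T + W/2 = -3 − (-4) + 2 = 3.
GR = (1 − 1/4) × 3² / 8 = 0.75 × 9 / 8 = 0.84375 dB.
Output = -3 − 0.84375 = -3.84375 dBFS.

-3.84375 dBFS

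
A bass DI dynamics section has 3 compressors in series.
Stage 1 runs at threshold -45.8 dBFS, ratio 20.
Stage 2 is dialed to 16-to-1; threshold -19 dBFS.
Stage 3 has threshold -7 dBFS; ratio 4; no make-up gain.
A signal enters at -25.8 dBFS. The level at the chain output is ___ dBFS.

-44.8 dBFS

Stage 1: -25.8 dBFS is 20 dB over -45.8 dBFS; at 20:1 that becomes 1 dB over, giving -44.8 dBFS.
Stage 2: -44.8 dBFS is at or below the -19 dBFS threshold — no compression; output -44.8 dBFS.
Stage 3: -44.8 dBFS ≤ -7 dBFS, so stage 3 doesn't engage; output -44.8 dBFS.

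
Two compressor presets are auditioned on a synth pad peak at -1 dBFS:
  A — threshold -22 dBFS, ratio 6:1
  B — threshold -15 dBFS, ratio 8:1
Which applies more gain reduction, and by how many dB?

A: GR = 21 − 21/6 = 17.5 dB.
B: GR = 14 − 14/8 = 12.25 dB.
A applies 5.25 dB more gain reduction.

A, by 5.25 dB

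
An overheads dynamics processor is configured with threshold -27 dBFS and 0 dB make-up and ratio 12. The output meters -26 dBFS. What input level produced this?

The compressed level sits -26 − (-27) = 1 dB over threshold.
Undo the ratio: input overshoot = 1 × 12 = 12 dB, giving input = -15 dBFS.

-15 dBFS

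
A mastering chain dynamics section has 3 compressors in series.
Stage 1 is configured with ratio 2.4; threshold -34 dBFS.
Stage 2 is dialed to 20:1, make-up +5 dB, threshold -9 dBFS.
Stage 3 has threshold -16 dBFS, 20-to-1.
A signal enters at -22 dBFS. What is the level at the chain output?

-24 dBFS

Stage 1: -22 dBFS is 12 dB over -34 dBFS; at 2.4:1 that becomes 5 dB over, giving -29 dBFS.
Stage 2: -29 dBFS is at or below the -9 dBFS threshold — no compression; make-up brings it to -24 dBFS.
Stage 3: -24 dBFS is at or below the -16 dBFS threshold — no compression; output -24 dBFS.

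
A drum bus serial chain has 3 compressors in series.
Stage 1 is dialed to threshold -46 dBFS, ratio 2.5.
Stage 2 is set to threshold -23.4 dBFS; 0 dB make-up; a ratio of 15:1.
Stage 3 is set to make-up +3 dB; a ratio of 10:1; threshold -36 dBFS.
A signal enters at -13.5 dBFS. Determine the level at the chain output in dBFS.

-32.7 dBFS

Stage 1: -13.5 dBFS is 32.5 dB over -46 dBFS; at 2.5:1 that becomes 13 dB over, giving -33 dBFS.
Stage 2: -33 dBFS ≤ -23.4 dBFS, so stage 2 doesn't engage; output -33 dBFS.
Stage 3: overshoot 3 dB → 3/10 = 0.3 dB → -35.7 dBFS; +3 dB make-up → -32.7 dBFS.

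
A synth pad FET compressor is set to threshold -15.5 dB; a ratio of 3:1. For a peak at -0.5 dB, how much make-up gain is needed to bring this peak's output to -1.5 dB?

Overshoot 15 dB → 15/3 = 5 dB after compression, so the compressed level is -15.5 + 5 = -10.5 dB.
Make-up = target − compressed = -1.5 − (-10.5) = 9 dB.

9 dB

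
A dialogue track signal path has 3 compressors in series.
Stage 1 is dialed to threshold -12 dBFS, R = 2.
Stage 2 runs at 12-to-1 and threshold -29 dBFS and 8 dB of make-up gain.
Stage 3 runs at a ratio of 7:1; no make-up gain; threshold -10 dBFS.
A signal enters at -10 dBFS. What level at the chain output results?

Stage 1: overshoot 2 dB → 2/2 = 1 dB → -11 dBFS.
Stage 2: 18 dB above -29 dBFS, reduced 12:1 to 1.5 dB above → -27.5 dBFS; +8 dB make-up → -19.5 dBFS.
Stage 3: -19.5 dBFS is at or below the -10 dBFS threshold — no compression; output -19.5 dBFS.

-19.5 dBFS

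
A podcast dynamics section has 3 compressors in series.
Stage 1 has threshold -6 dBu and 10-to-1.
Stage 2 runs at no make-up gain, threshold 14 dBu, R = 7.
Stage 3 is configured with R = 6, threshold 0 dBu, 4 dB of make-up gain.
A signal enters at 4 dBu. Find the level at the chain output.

Stage 1: 10 dB above -6 dBu, reduced 10:1 to 1 dB above → -5 dBu.
Stage 2: below threshold (-5 ≤ 14); passes unchanged; output -5 dBu.
Stage 3: -5 dBu is at or below the 0 dBu threshold — no compression; make-up brings it to -1 dBu.

-1 dBu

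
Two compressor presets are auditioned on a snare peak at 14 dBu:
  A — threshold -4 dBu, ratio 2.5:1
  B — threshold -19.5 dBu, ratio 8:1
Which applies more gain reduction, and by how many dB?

A: 18 dB over, compressed to 7.2 dB over, so 10.8 dB of GR.
B: 33.5 dB over, compressed to 4.1875 dB over, so 29.3125 dB of GR.
B reduces 18.5125 dB more.

B, by 18.5125 dB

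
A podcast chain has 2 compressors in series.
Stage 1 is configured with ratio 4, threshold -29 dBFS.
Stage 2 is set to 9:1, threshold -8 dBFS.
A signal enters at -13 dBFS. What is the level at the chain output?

-25 dBFS

Stage 1: -13 dBFS is 16 dB over -29 dBFS; at 4:1 that becomes 4 dB over, giving -25 dBFS.
Stage 2: -25 dBFS ≤ -8 dBFS, so stage 2 doesn't engage; output -25 dBFS.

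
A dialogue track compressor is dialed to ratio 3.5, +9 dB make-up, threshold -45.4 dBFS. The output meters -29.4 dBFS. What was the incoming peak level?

-20.9 dBFS

Remove make-up: -29.4 − 9 = -38.4 dBFS.
That's 7 dB above the -45.4 dBFS threshold.
Undo the ratio: input overshoot = 7 × 3.5 = 24.5 dB, giving input = -20.9 dBFS.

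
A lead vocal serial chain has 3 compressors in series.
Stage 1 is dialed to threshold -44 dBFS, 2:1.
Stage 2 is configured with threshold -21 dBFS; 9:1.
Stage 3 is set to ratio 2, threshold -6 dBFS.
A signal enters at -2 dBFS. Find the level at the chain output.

-23 dBFS

Stage 1: -2 dBFS is 42 dB over -44 dBFS; at 2:1 that becomes 21 dB over, giving -23 dBFS.
Stage 2: below threshold (-23 ≤ -21); passes unchanged; output -23 dBFS.
Stage 3: -23 dBFS is at or below the -6 dBFS threshold — no compression; output -23 dBFS.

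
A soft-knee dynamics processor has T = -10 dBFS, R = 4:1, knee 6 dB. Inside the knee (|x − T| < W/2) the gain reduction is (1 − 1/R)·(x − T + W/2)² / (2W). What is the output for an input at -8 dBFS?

-9.5625 dBFS

x − T + W/2 = -8 − (-10) + 3 = 5.
GR = (1 − 1/4) × 5² / 12 = 0.75 × 25 / 12 = 1.5625 dB.
Output = -8 − 1.5625 = -9.5625 dBFS.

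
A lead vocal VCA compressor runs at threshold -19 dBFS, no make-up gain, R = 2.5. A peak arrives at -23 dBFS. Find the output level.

-23 dBFS is 4 dB below the -19 dBFS threshold, so no gain reduction is applied.
Output = input = -23 dBFS.

-23 dBFS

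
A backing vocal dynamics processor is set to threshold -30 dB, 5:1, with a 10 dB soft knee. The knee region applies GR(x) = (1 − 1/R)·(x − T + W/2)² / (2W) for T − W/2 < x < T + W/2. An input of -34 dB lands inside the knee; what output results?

x − T + W/2 = -34 − (-30) + 5 = 1.
GR = (1 − 1/5) × 1² / 20 = 0.8 × 1 / 20 = 0.04 dB.
Output = -34 − 0.04 = -34.04 dB.

-34.04 dB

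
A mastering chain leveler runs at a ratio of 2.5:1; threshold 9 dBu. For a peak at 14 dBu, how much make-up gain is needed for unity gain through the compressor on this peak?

Overshoot 5 dB → 5/2.5 = 2 dB after compression, so the compressed level is 9 + 2 = 11 dBu.
Make-up = target − compressed = 14 − 11 = 3 dB.

3 dB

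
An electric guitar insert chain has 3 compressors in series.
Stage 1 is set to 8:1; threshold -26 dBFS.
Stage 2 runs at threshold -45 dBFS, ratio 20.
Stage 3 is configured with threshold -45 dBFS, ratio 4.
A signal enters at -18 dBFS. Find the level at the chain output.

-44.75 dBFS

Stage 1: -18 dBFS is 8 dB over -26 dBFS; at 8:1 that becomes 1 dB over, giving -25 dBFS.
Stage 2: -25 dBFS is 20 dB over -45 dBFS; at 20:1 that becomes 1 dB over, giving -44 dBFS.
Stage 3: overshoot 1 dB → 1/4 = 0.25 dB → -44.75 dBFS.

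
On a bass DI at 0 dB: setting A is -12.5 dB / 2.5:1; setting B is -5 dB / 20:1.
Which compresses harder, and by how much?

A: 12.5 dB over, compressed to 5 dB over, so 7.5 dB of GR.
B: 5 dB over, compressed to 0.25 dB over, so 4.75 dB of GR.
A reduces 2.75 dB more.

A, by 2.75 dB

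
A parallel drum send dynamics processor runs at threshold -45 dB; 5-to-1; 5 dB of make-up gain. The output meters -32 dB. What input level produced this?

Before make-up, the level was -32 − 5 = -37 dB.
Post-compression overshoot = -37 − (-45) = 8 dB.
Before 5:1 compression the overshoot was 8 × 5 = 40 dB, so input = -45 + 40 = -5 dB.

-5 dB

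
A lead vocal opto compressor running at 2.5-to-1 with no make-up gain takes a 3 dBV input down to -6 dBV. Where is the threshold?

Let T be the threshold. Output overshoot = (input overshoot)/R, so -6 − T = (3 − T)/2.5.
2.5·(-6 − T) = 3 − T → 1.5·T = -15 − 3 = -18.
T = -18/1.5 = -12 dBV.

-12 dBV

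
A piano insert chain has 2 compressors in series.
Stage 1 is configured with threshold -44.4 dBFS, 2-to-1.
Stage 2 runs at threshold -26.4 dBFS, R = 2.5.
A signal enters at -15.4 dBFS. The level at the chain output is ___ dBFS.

Stage 1: 29 dB above -44.4 dBFS, reduced 2:1 to 14.5 dB above → -29.9 dBFS.
Stage 2: -29.9 dBFS ≤ -26.4 dBFS, so stage 2 doesn't engage; output -29.9 dBFS.

-29.9 dBFS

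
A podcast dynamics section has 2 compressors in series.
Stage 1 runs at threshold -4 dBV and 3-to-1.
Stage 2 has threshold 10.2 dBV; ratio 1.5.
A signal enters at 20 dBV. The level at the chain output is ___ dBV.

4 dBV

Stage 1: overshoot 24 dB → 24/3 = 8 dB → 4 dBV.
Stage 2: 4 dBV ≤ 10.2 dBV, so stage 2 doesn't engage; output 4 dBV.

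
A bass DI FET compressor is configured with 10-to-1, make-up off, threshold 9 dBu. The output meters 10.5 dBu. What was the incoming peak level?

Post-compression overshoot = 10.5 − 9 = 1.5 dB.
Before 10:1 compression the overshoot was 1.5 × 10 = 15 dB, so input = 9 + 15 = 24 dBu.

24 dBu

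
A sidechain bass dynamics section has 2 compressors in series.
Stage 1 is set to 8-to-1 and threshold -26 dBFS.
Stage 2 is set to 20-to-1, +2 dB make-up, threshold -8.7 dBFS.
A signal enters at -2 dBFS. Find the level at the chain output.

-21 dBFS

Stage 1: -2 dBFS is 24 dB over -26 dBFS; at 8:1 that becomes 3 dB over, giving -23 dBFS.
Stage 2: below threshold (-23 ≤ -8.7); passes unchanged; make-up brings it to -21 dBFS.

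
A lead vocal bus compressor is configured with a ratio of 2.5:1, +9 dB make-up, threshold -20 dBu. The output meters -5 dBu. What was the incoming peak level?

Remove make-up: -5 − 9 = -14 dBu.
Post-compression overshoot = -14 − (-20) = 6 dB.
Input overshoot = R × output overshoot = 15 dB → input = -20 + 15 = -5 dBu.

-5 dBu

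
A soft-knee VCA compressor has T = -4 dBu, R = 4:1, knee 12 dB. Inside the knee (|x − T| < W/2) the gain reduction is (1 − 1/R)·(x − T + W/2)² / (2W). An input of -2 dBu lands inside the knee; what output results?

-4 dBu

x − T + W/2 = -2 − (-4) + 6 = 8.
GR = (1 − 1/4) × 8² / 24 = 0.75 × 64 / 24 = 2 dB.
Output = -2 − 2 = -4 dBu.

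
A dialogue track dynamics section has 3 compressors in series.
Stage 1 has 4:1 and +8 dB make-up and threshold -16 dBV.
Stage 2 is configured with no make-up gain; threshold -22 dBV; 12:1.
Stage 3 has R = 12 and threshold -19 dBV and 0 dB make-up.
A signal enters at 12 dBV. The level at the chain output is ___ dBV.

Stage 1: 28 dB above -16 dBV, reduced 4:1 to 7 dB above → -9 dBV; +8 dB make-up → -1 dBV.
Stage 2: overshoot 21 dB → 21/12 = 1.75 dB → -20.25 dBV.
Stage 3: -20.25 dBV is at or below the -19 dBV threshold — no compression; output -20.25 dBV.

-20.25 dBV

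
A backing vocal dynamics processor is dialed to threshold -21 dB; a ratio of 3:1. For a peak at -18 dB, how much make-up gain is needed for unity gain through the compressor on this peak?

2 dB

The peak compresses to -21 + 3/3 = -20 dB.
To reach -18 dB requires -18 − (-20) = 2 dB of make-up.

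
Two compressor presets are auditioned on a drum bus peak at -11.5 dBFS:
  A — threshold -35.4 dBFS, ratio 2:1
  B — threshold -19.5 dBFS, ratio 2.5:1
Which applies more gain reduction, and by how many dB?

A: overshoot 23.9 dB → output overshoot 11.95 dB → GR 11.95 dB.
B: overshoot 8 dB → output overshoot 3.2 dB → GR 4.8 dB.
A applies 7.15 dB more gain reduction.

A, by 7.15 dB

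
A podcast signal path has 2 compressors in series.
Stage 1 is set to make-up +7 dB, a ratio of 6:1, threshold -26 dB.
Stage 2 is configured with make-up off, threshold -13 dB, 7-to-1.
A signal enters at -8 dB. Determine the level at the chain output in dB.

-16 dB

Stage 1: overshoot 18 dB → 18/6 = 3 dB → -23 dB; +7 dB make-up → -16 dB.
Stage 2: -16 dB is at or below the -13 dB threshold — no compression; output -16 dB.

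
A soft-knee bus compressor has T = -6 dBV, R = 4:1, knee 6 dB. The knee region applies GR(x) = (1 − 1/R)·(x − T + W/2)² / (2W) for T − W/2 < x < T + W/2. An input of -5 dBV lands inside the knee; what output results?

-6 dBV

x − T + W/2 = -5 − (-6) + 3 = 4.
GR = (1 − 1/4) × 4² / 12 = 0.75 × 16 / 12 = 1 dB.
Output = -5 − 1 = -6 dBV.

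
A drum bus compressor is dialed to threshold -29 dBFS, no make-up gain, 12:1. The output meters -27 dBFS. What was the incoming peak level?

That's 2 dB above the -29 dBFS threshold.
Input overshoot = R × output overshoot = 24 dB → input = -29 + 24 = -5 dBFS.

-5 dBFS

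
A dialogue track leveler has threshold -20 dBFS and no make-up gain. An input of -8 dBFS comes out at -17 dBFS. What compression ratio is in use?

4:1

Input overshoot = -8 − (-20) = 12 dB; output overshoot = -17 − (-20) = 3 dB.
Ratio = 12 / 3 = 4.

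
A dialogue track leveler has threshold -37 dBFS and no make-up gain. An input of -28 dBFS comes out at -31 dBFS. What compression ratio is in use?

Input overshoot = -28 − (-37) = 9 dB; output overshoot = -31 − (-37) = 6 dB.
Ratio = 9 / 6 = 1.5.

1.5:1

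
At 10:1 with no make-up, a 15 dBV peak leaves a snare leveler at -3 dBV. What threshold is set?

Input is 20 dB above T (since output overshoot × R = input overshoot: (-3 − T)·10 = 15 − T gives T = -5 dBV).
Check: -5 + (15 − (-5))/10 = -5 + 2 = -3 dBV. ✓

-5 dBV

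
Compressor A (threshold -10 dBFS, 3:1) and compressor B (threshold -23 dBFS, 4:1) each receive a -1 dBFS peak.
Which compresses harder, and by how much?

A: GR = 9 − 9/3 = 6 dB.
B: GR = 22 − 22/4 = 16.5 dB.
B reduces 10.5 dB more.

B, by 10.5 dB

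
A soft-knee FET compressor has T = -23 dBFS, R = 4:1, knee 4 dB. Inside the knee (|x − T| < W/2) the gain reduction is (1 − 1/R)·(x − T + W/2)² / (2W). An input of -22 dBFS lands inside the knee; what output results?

x − T + W/2 = -22 − (-23) + 2 = 3.
GR = (1 − 1/4) × 3² / 8 = 0.75 × 9 / 8 = 0.84375 dB.
Output = -22 − 0.84375 = -22.84375 dBFS.

-22.84375 dBFS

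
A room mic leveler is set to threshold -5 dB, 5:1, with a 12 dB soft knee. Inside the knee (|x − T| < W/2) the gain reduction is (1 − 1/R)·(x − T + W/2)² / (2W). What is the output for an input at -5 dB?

x − T + W/2 = -5 − (-5) + 6 = 6.
GR = (1 − 1/5) × 6² / 24 = 0.8 × 36 / 24 = 1.2 dB.
Output = -5 − 1.2 = -6.2 dB.

-6.2 dB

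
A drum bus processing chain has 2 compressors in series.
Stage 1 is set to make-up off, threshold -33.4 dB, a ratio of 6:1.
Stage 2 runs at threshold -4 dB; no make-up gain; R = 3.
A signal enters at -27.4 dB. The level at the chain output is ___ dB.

Stage 1: -27.4 dB is 6 dB over -33.4 dB; at 6:1 that becomes 1 dB over, giving -32.4 dB.
Stage 2: -32.4 dB ≤ -4 dB, so stage 2 doesn't engage; output -32.4 dB.

-32.4 dB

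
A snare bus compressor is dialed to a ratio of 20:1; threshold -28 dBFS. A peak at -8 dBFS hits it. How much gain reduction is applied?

-8 dBFS exceeds the threshold by 20 dB.
A 20:1 ratio leaves 1 dB of that excess.
GR = overshoot in − overshoot out = 20 − 1 = 19 dB.

19 dB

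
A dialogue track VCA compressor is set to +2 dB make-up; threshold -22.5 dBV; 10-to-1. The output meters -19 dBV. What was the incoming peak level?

-7.5 dBV

Before make-up, the level was -19 − 2 = -21 dBV.
Post-compression overshoot = -21 − (-22.5) = 1.5 dB.
Undo the ratio: input overshoot = 1.5 × 10 = 15 dB, giving input = -7.5 dBV.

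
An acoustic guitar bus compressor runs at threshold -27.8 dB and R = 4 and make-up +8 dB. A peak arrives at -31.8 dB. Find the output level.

-31.8 dB is 4 dB below the -27.8 dB threshold, so no gain reduction is applied.
Make-up gain adds 8 dB: -31.8 + 8 = -23.8 dB.

-23.8 dB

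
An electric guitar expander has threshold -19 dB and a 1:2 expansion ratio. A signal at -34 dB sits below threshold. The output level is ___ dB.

-49 dB

Undershoot = (-19) − (-34) = 15 dB.
At 1:2, that expands to 30 dB under threshold.
Output = -19 − 30 = -49 dB.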